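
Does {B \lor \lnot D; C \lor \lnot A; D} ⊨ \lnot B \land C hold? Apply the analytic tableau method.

No

Initial set: {(B \lor \lnot D); (C \lor \lnot A); D; \lnot (\lnot B \land C)}.
(B \lor \lnot D): β-rule — branch into B  //  \lnot D.
  branch 1 (add B):
    (C \lor \lnot A): β-rule — branch into C  //  \lnot A.
      branch 1.1 (add C):
        \lnot (\lnot B \land C): β-rule — branch into \lnot \lnot B  //  \lnot C.
          branch 1.1.1 (add \lnot \lnot B):
            ○ open, literals {B=true, C=true, D=true}.
          branch 1.1.2 (add \lnot C):
            × closes — contains both C and \lnot C.
      branch 1.2 (add \lnot A):
        \lnot (\lnot B \land C): β-rule — branch into \lnot \lnot B  //  \lnot C.
          branch 1.2.1 (add \lnot \lnot B):
            ○ open, literals {A=false, B=true, D=true}.
          branch 1.2.2 (add \lnot C):
            ○ open, literals {A=false, B=true, C=false, D=true}.
  branch 2 (add \lnot D):
    × closes — contains both D and \lnot D.
2 branches closed, 3 open.
An open branch gives a countermodel: B=true, C=true, D=true (unmentioned atoms arbitrary); the premises hold there but the conclusion fails.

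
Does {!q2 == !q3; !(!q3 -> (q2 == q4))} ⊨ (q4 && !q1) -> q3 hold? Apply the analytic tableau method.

Initial set: {T (!q2 == !q3); T !(!q3 -> (q2 == q4)); F ((q4 && !q1) -> q3)}.
T !(!q3 -> (q2 == q4)): α-rule — add T !q3, F (q2 == q4).
F ((q4 && !q1) -> q3): α-rule — add T (q4 && !q1), F q3.
T (q4 && !q1): α-rule — add T q4, T !q1.
T (!q2 == !q3): β-rule — branch into T !q2, T !q3  //  F !q2, F !q3.
  branch 1 (add T !q2, T !q3):
    F (q2 == q4): β-rule — branch into T q2, F q4  //  F q2, T q4.
      branch 1.1 (add T q2, F q4):
        × closes — contains both q2 and !q2.
      branch 1.2 (add F q2, T q4):
        ○ open, literals {q1=false, q2=false, q3=false, q4=true}.
  branch 2 (add F !q2, F !q3):
    × closes — contains both q3 and !q3.
2 branches closed, 1 open.
An open branch gives a countermodel: q1=false, q2=false, q3=false, q4=true (unmentioned atoms arbitrary); the premises hold there but the conclusion fails.

No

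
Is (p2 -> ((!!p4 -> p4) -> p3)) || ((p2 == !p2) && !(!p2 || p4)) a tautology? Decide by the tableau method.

Assume the negation and expand:
Initial set: {!((p2 -> ((!!p4 -> p4) -> p3)) || ((p2 == !p2) && !(!p2 || p4)))}.
!((p2 -> ((!!p4 -> p4) -> p3)) || ((p2 == !p2) && !(!p2 || p4))): α-rule — add !(p2 -> ((!!p4 -> p4) -> p3)), !((p2 == !p2) && !(!p2 || p4)).
!(p2 -> ((!!p4 -> p4) -> p3)): α-rule — add p2, !((!!p4 -> p4) -> p3).
!((!!p4 -> p4) -> p3): α-rule — add (!!p4 -> p4), !p3.
!((p2 == !p2) && !(!p2 || p4)): β-rule — branch into !(p2 == !p2)  //  !!(!p2 || p4).
  branch 1 (add !(p2 == !p2)):
    (!!p4 -> p4): β-rule — branch into !!!p4  //  p4.
      branch 1.1 (add !!!p4):
        !!!p4: drop double negation, giving !p4.
        !(p2 == !p2): β-rule — branch into p2, !!p2  //  !p2, !p2.
          branch 1.1.1 (add p2, !!p2):
            ○ open, literals {p2=true, p3=false, p4=false}.
          branch 1.1.2 (add !p2, !p2):
            × closes — contains both p2 and !p2.
      branch 1.2 (add p4):
        !(p2 == !p2): β-rule — branch into p2, !!p2  //  !p2, !p2.
          branch 1.2.1 (add p2, !!p2):
            ○ open, literals {p2=true, p3=false, p4=true}.
          branch 1.2.2 (add !p2, !p2):
            × closes — contains both p2 and !p2.
  branch 2 (add !!(!p2 || p4)):
    (!!p4 -> p4): β-rule — branch into !!!p4  //  p4.
      branch 2.1 (add !!!p4):
        !!!p4: drop double negation, giving !p4.
        !!(!p2 || p4): β-rule — branch into !p2  //  p4.
          branch 2.1.1 (add !p2):
            × closes — contains both p2 and !p2.
          branch 2.1.2 (add p4):
            × closes — contains both p4 and !p4.
      branch 2.2 (add p4):
        !!(!p2 || p4): β-rule — branch into !p2  //  p4.
          branch 2.2.1 (add !p2):
            × closes — contains both p2 and !p2.
          branch 2.2.2 (add p4):
            ○ open, literals {p2=true, p3=false, p4=true}.
5 branches closed, 3 open.
An open branch gives a countermodel: p2=true, p3=false, p4=false (unmentioned atoms arbitrary); under it the original formula is false.

Not valid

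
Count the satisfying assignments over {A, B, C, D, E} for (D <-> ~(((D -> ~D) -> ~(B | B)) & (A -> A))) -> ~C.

28

Initial set: {((D <-> ~(((D -> ~D) -> ~(B | B)) & (A -> A))) -> ~C)}.
((D <-> ~(((D -> ~D) -> ~(B | B)) & (A -> A))) -> ~C): β-rule — branch into ~(D <-> ~(((D -> ~D) -> ~(B | B)) & (A -> A)))  //  ~C.
  branch 1 (add ~(D <-> ~(((D -> ~D) -> ~(B | B)) & (A -> A)))):
    ~(D <-> ~(((D -> ~D) -> ~(B | B)) & (A -> A))): β-rule — branch into D, ~~(((D -> ~D) -> ~(B | B)) & (A -> A))  //  ~D, ~(((D -> ~D) -> ~(B | B)) & (A -> A)).
      branch 1.1 (add D, ~~(((D -> ~D) -> ~(B | B)) & (A -> A))):
        ~~(((D -> ~D) -> ~(B | B)) & (A -> A)): α-rule — add ((D -> ~D) -> ~(B | B)), (A -> A).
        ((D -> ~D) -> ~(B | B)): β-rule — branch into ~(D -> ~D)  //  ~(B | B).
          branch 1.1.1 (add ~(D -> ~D)):
            ~(D -> ~D): α-rule — add D, ~~D.
            (A -> A): β-rule — branch into ~A  //  A.
              branch 1.1.1.1 (add ~A):
                ○ open, literals {A=F, D=T}.
              branch 1.1.1.2 (add A):
                ○ open, literals {A=T, D=T}.
          branch 1.1.2 (add ~(B | B)):
            ~(B | B): α-rule — add ~B, ~B.
            (A -> A): β-rule — branch into ~A  //  A.
              branch 1.1.2.1 (add ~A):
                ○ open, literals {A=F, B=F, D=T}.
              branch 1.1.2.2 (add A):
                ○ open, literals {A=T, B=F, D=T}.
      branch 1.2 (add ~D, ~(((D -> ~D) -> ~(B | B)) & (A -> A))):
        ~(((D -> ~D) -> ~(B | B)) & (A -> A)): β-rule — branch into ~((D -> ~D) -> ~(B | B))  //  ~(A -> A).
          branch 1.2.1 (add ~((D -> ~D) -> ~(B | B))):
            ~((D -> ~D) -> ~(B | B)): α-rule — add (D -> ~D), ~~(B | B).
            (D -> ~D): β-rule — branch into ~D  //  ~D.
              branch 1.2.1.1 (add ~D):
                ~~(B | B): β-rule — branch into B  //  B.
                  branch 1.2.1.1.1 (add B):
                    ○ open, literals {B=T, D=F}.
                  branch 1.2.1.1.2 (add B):
                    ○ open, literals {B=T, D=F}.
              branch 1.2.1.2 (add ~D):
                ~~(B | B): β-rule — branch into B  //  B.
                  branch 1.2.1.2.1 (add B):
                    ○ open, literals {B=T, D=F}.
                  branch 1.2.1.2.2 (add B):
                    ○ open, literals {B=T, D=F}.
          branch 1.2.2 (add ~(A -> A)):
            ~(A -> A): α-rule — add A, ~A.
            × closes — contains both A and ~A.
  branch 2 (add ~C):
    ○ open, literals {C=F}.
1 branch closed, 9 open.
Each open branch fixes some atoms; the unmentioned ones are free. Counting distinct full assignments: branch {A=F, D=T} (B, C, E) contributes 8 new; branch {A=T, D=T} (B, C, E) contributes 8 new; branch {A=F, B=F, D=T} (C, E) contributes 0 new; branch {A=T, B=F, D=T} (C, E) contributes 0 new; branch {B=T, D=F} (A, C, E) contributes 8 new; branch {B=T, D=F} (A, C, E) contributes 0 new; branch {B=T, D=F} (A, C, E) contributes 0 new; branch {B=T, D=F} (A, C, E) contributes 0 new; branch {C=F} (A, B, D, E) contributes 4 new. Total: 28.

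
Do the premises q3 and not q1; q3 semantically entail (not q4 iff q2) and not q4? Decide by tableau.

No

Initial set: {(q3 and not q1); q3; not ((not q4 iff q2) and not q4)}.
(q3 and not q1): α-rule — add q3, not q1.
not ((not q4 iff q2) and not q4): β-rule — branch into not (not q4 iff q2)  //  not not q4.
  branch 1 (add not (not q4 iff q2)):
    not (not q4 iff q2): β-rule — branch into not q4, not q2  //  not not q4, q2.
      branch 1.1 (add not q4, not q2):
        ○ open, literals {q1=0, q2=0, q3=1, q4=0}.
      branch 1.2 (add not not q4, q2):
        ○ open, literals {q1=0, q2=1, q3=1, q4=1}.
  branch 2 (add not not q4):
    ○ open, literals {q1=0, q3=1, q4=1}.
0 branches closed, 3 open.
An open branch gives a countermodel: q1=0, q2=0, q3=1, q4=0 (unmentioned atoms arbitrary); the premises hold there but the conclusion fails.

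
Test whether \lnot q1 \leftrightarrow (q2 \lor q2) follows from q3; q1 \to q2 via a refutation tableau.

Initial set: {q3; (q1 \to q2); \lnot (\lnot q1 \leftrightarrow (q2 \lor q2))}.
(q1 \to q2): β-rule — branch into \lnot q1  //  q2.
  branch 1 (add \lnot q1):
    \lnot (\lnot q1 \leftrightarrow (q2 \lor q2)): β-rule — branch into \lnot q1, \lnot (q2 \lor q2)  //  \lnot \lnot q1, (q2 \lor q2).
      branch 1.1 (add \lnot q1, \lnot (q2 \lor q2)):
        \lnot (q2 \lor q2): α-rule — add \lnot q2, \lnot q2.
        ○ open, literals {q1=0, q2=0, q3=1}.
      branch 1.2 (add \lnot \lnot q1, (q2 \lor q2)):
        × closes — contains both q1 and \lnot q1.
  branch 2 (add q2):
    \lnot (\lnot q1 \leftrightarrow (q2 \lor q2)): β-rule — branch into \lnot q1, \lnot (q2 \lor q2)  //  \lnot \lnot q1, (q2 \lor q2).
      branch 2.1 (add \lnot q1, \lnot (q2 \lor q2)):
        \lnot (q2 \lor q2): α-rule — add \lnot q2, \lnot q2.
        × closes — contains both q2 and \lnot q2.
      branch 2.2 (add \lnot \lnot q1, (q2 \lor q2)):
        (q2 \lor q2): β-rule — branch into q2  //  q2.
          branch 2.2.1 (add q2):
            ○ open, literals {q1=1, q2=1, q3=1}.
          branch 2.2.2 (add q2):
            ○ open, literals {q1=1, q2=1, q3=1}.
2 branches closed, 3 open.
An open branch gives a countermodel: q1=0, q2=0, q3=1 (unmentioned atoms arbitrary); the premises hold there but the conclusion fails.

No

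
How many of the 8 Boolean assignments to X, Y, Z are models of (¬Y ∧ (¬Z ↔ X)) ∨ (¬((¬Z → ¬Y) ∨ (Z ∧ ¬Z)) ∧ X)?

Initial set: {((¬Y ∧ (¬Z ↔ X)) ∨ (¬((¬Z → ¬Y) ∨ (Z ∧ ¬Z)) ∧ X))}.
((¬Y ∧ (¬Z ↔ X)) ∨ (¬((¬Z → ¬Y) ∨ (Z ∧ ¬Z)) ∧ X)): β-rule — branch into (¬Y ∧ (¬Z ↔ X))  //  (¬((¬Z → ¬Y) ∨ (Z ∧ ¬Z)) ∧ X).
  branch 1 (add (¬Y ∧ (¬Z ↔ X))):
    (¬Y ∧ (¬Z ↔ X)): α-rule — add ¬Y, (¬Z ↔ X).
    (¬Z ↔ X): β-rule — branch into ¬Z, X  //  ¬¬Z, ¬X.
      branch 1.1 (add ¬Z, X):
        ○ open, literals {X=true, Y=false, Z=false}.
      branch 1.2 (add ¬¬Z, ¬X):
        ○ open, literals {X=false, Y=false, Z=true}.
  branch 2 (add (¬((¬Z → ¬Y) ∨ (Z ∧ ¬Z)) ∧ X)):
    (¬((¬Z → ¬Y) ∨ (Z ∧ ¬Z)) ∧ X): α-rule — add ¬((¬Z → ¬Y) ∨ (Z ∧ ¬Z)), X.
    ¬((¬Z → ¬Y) ∨ (Z ∧ ¬Z)): α-rule — add ¬(¬Z → ¬Y), ¬(Z ∧ ¬Z).
    ¬(¬Z → ¬Y): α-rule — add ¬Z, ¬¬Y.
    ¬(Z ∧ ¬Z): β-rule — branch into ¬Z  //  ¬¬Z.
      branch 2.1 (add ¬Z):
        ○ open, literals {X=true, Y=true, Z=false}.
      branch 2.2 (add ¬¬Z):
        × closes — contains both Z and ¬Z.
1 branch closed, 3 open.
Each open branch fixes some atoms; the unmentioned ones are free. Counting distinct full assignments: branch {X=true, Y=false, Z=false} (none free) contributes 1 new; branch {X=false, Y=false, Z=true} (none free) contributes 1 new; branch {X=true, Y=true, Z=false} (none free) contributes 1 new. Total: 3.

3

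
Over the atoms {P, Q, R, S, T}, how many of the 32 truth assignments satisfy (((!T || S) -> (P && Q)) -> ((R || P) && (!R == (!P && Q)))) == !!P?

Initial set: {((((!T || S) -> (P && Q)) -> ((R || P) && (!R == (!P && Q)))) == !!P)}.
((((!T || S) -> (P && Q)) -> ((R || P) && (!R == (!P && Q)))) == !!P): β-rule — branch into (((!T || S) -> (P && Q)) -> ((R || P) && (!R == (!P && Q)))), !!P  //  !(((!T || S) -> (P && Q)) -> ((R || P) && (!R == (!P && Q)))), !!!P.
  branch 1 (add (((!T || S) -> (P && Q)) -> ((R || P) && (!R == (!P && Q)))), !!P):
    !!P: drop double negation, giving P.
    (((!T || S) -> (P && Q)) -> ((R || P) && (!R == (!P && Q)))): β-rule — branch into !((!T || S) -> (P && Q))  //  ((R || P) && (!R == (!P && Q))).
      branch 1.1 (add !((!T || S) -> (P && Q))):
        !((!T || S) -> (P && Q)): α-rule — add (!T || S), !(P && Q).
        (!T || S): β-rule — branch into !T  //  S.
          branch 1.1.1 (add !T):
            !(P && Q): β-rule — branch into !P  //  !Q.
              branch 1.1.1.1 (add !P):
                × closes — contains both P and !P.
              branch 1.1.1.2 (add !Q):
                ○ open, literals {P=true, Q=false, T=false}.
          branch 1.1.2 (add S):
            !(P && Q): β-rule — branch into !P  //  !Q.
              branch 1.1.2.1 (add !P):
                × closes — contains both P and !P.
              branch 1.1.2.2 (add !Q):
                ○ open, literals {P=true, Q=false, S=true}.
      branch 1.2 (add ((R || P) && (!R == (!P && Q)))):
        ((R || P) && (!R == (!P && Q))): α-rule — add (R || P), (!R == (!P && Q)).
        (R || P): β-rule — branch into R  //  P.
          branch 1.2.1 (add R):
            (!R == (!P && Q)): β-rule — branch into !R, (!P && Q)  //  !!R, !(!P && Q).
              branch 1.2.1.1 (add !R, (!P && Q)):
                × closes — contains both R and !R.
              branch 1.2.1.2 (add !!R, !(!P && Q)):
                !(!P && Q): β-rule — branch into !!P  //  !Q.
                  branch 1.2.1.2.1 (add !!P):
                    ○ open, literals {P=true, R=true}.
                  branch 1.2.1.2.2 (add !Q):
                    ○ open, literals {P=true, Q=false, R=true}.
          branch 1.2.2 (add P):
            (!R == (!P && Q)): β-rule — branch into !R, (!P && Q)  //  !!R, !(!P && Q).
              branch 1.2.2.1 (add !R, (!P && Q)):
                (!P && Q): α-rule — add !P, Q.
                × closes — contains both P and !P.
              branch 1.2.2.2 (add !!R, !(!P && Q)):
                !(!P && Q): β-rule — branch into !!P  //  !Q.
                  branch 1.2.2.2.1 (add !!P):
                    ○ open, literals {P=true, R=true}.
                  branch 1.2.2.2.2 (add !Q):
                    ○ open, literals {P=true, Q=false, R=true}.
  branch 2 (add !(((!T || S) -> (P && Q)) -> ((R || P) && (!R == (!P && Q)))), !!!P):
    !(((!T || S) -> (P && Q)) -> ((R || P) && (!R == (!P && Q)))): α-rule — add ((!T || S) -> (P && Q)), !((R || P) && (!R == (!P && Q))).
    !!!P: drop double negation, giving !P.
    ((!T || S) -> (P && Q)): β-rule — branch into !(!T || S)  //  (P && Q).
      branch 2.1 (add !(!T || S)):
        !(!T || S): α-rule — add !!T, !S.
        !((R || P) && (!R == (!P && Q))): β-rule — branch into !(R || P)  //  !(!R == (!P && Q)).
          branch 2.1.1 (add !(R || P)):
            !(R || P): α-rule — add !R, !P.
            ○ open, literals {P=false, R=false, S=false, T=true}.
          branch 2.1.2 (add !(!R == (!P && Q))):
            !(!R == (!P && Q)): β-rule — branch into !R, !(!P && Q)  //  !!R, (!P && Q).
              branch 2.1.2.1 (add !R, !(!P && Q)):
                !(!P && Q): β-rule — branch into !!P  //  !Q.
                  branch 2.1.2.1.1 (add !!P):
                    × closes — contains both P and !P.
                  branch 2.1.2.1.2 (add !Q):
                    ○ open, literals {P=false, Q=false, R=false, S=false, T=true}.
              branch 2.1.2.2 (add !!R, (!P && Q)):
                (!P && Q): α-rule — add !P, Q.
                ○ open, literals {P=false, Q=true, R=true, S=false, T=true}.
      branch 2.2 (add (P && Q)):
        (P && Q): α-rule — add P, Q.
        × closes — contains both P and !P.
6 branches closed, 9 open.
Each open branch fixes some atoms; the unmentioned ones are free. Counting distinct full assignments: branch {P=true, Q=false, T=false} (R, S) contributes 4 new; branch {P=true, Q=false, S=true} (R, T) contributes 2 new; branch {P=true, R=true} (Q, S, T) contributes 5 new; branch {P=true, Q=false, R=true} (S, T) contributes 0 new; branch {P=true, R=true} (Q, S, T) contributes 0 new; branch {P=true, Q=false, R=true} (S, T) contributes 0 new; branch {P=false, R=false, S=false, T=true} (Q) contributes 2 new; branch {P=false, Q=false, R=false, S=false, T=true} (none free) contributes 0 new; branch {P=false, Q=true, R=true, S=false, T=true} (none free) contributes 1 new. Total: 14.

14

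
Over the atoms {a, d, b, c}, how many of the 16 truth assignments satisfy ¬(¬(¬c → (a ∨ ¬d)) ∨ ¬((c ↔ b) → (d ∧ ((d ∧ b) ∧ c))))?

Initial set: {T ¬(¬(¬c → (a ∨ ¬d)) ∨ ¬((c ↔ b) → (d ∧ ((d ∧ b) ∧ c))))}.
T ¬(¬(¬c → (a ∨ ¬d)) ∨ ¬((c ↔ b) → (d ∧ ((d ∧ b) ∧ c)))): α-rule — add F ¬(¬c → (a ∨ ¬d)), F ¬((c ↔ b) → (d ∧ ((d ∧ b) ∧ c))).
F ¬(¬c → (a ∨ ¬d)): β-rule — branch into F ¬c  //  T (a ∨ ¬d).
  branch 1 (add F ¬c):
    F ¬((c ↔ b) → (d ∧ ((d ∧ b) ∧ c))): β-rule — branch into F (c ↔ b)  //  T (d ∧ ((d ∧ b) ∧ c)).
      branch 1.1 (add F (c ↔ b)):
        F (c ↔ b): β-rule — branch into T c, F b  //  F c, T b.
          branch 1.1.1 (add T c, F b):
            ○ open, literals {b=false, c=true}.
          branch 1.1.2 (add F c, T b):
            × closes — contains both c and ¬c.
      branch 1.2 (add T (d ∧ ((d ∧ b) ∧ c))):
        T (d ∧ ((d ∧ b) ∧ c)): α-rule — add T d, T ((d ∧ b) ∧ c).
        T ((d ∧ b) ∧ c): α-rule — add T (d ∧ b), T c.
        T (d ∧ b): α-rule — add T d, T b.
        ○ open, literals {b=true, c=true, d=true}.
  branch 2 (add T (a ∨ ¬d)):
    F ¬((c ↔ b) → (d ∧ ((d ∧ b) ∧ c))): β-rule — branch into F (c ↔ b)  //  T (d ∧ ((d ∧ b) ∧ c)).
      branch 2.1 (add F (c ↔ b)):
        T (a ∨ ¬d): β-rule — branch into T a  //  T ¬d.
          branch 2.1.1 (add T a):
            F (c ↔ b): β-rule — branch into T c, F b  //  F c, T b.
              branch 2.1.1.1 (add T c, F b):
                ○ open, literals {a=true, b=false, c=true}.
              branch 2.1.1.2 (add F c, T b):
                ○ open, literals {a=true, b=true, c=false}.
          branch 2.1.2 (add T ¬d):
            F (c ↔ b): β-rule — branch into T c, F b  //  F c, T b.
              branch 2.1.2.1 (add T c, F b):
                ○ open, literals {b=false, c=true, d=false}.
              branch 2.1.2.2 (add F c, T b):
                ○ open, literals {b=true, c=false, d=false}.
      branch 2.2 (add T (d ∧ ((d ∧ b) ∧ c))):
        T (d ∧ ((d ∧ b) ∧ c)): α-rule — add T d, T ((d ∧ b) ∧ c).
        T ((d ∧ b) ∧ c): α-rule — add T (d ∧ b), T c.
        T (d ∧ b): α-rule — add T d, T b.
        T (a ∨ ¬d): β-rule — branch into T a  //  T ¬d.
          branch 2.2.1 (add T a):
            ○ open, literals {a=true, b=true, c=true, d=true}.
          branch 2.2.2 (add T ¬d):
            × closes — contains both d and ¬d.
2 branches closed, 7 open.
Each open branch fixes some atoms; the unmentioned ones are free. Counting distinct full assignments: branch {b=false, c=true} (a, d) contributes 4 new; branch {b=true, c=true, d=true} (a) contributes 2 new; branch {a=true, b=false, c=true} (d) contributes 0 new; branch {a=true, b=true, c=false} (d) contributes 2 new; branch {b=false, c=true, d=false} (a) contributes 0 new; branch {b=true, c=false, d=false} (a) contributes 1 new; branch {a=true, b=true, c=true, d=true} (none free) contributes 0 new. Total: 9.

9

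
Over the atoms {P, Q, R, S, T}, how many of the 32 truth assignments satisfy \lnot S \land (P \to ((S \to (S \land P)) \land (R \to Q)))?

14

Initial set: {(\lnot S \land (P \to ((S \to (S \land P)) \land (R \to Q))))}.
(\lnot S \land (P \to ((S \to (S \land P)) \land (R \to Q)))): α-rule — add \lnot S, (P \to ((S \to (S \land P)) \land (R \to Q))).
(P \to ((S \to (S \land P)) \land (R \to Q))): β-rule — branch into \lnot P  //  ((S \to (S \land P)) \land (R \to Q)).
  branch 1 (add \lnot P):
    ○ open, literals {P=F, S=F}.
  branch 2 (add ((S \to (S \land P)) \land (R \to Q))):
    ((S \to (S \land P)) \land (R \to Q)): α-rule — add (S \to (S \land P)), (R \to Q).
    (S \to (S \land P)): β-rule — branch into \lnot S  //  (S \land P).
      branch 2.1 (add \lnot S):
        (R \to Q): β-rule — branch into \lnot R  //  Q.
          branch 2.1.1 (add \lnot R):
            ○ open, literals {R=F, S=F}.
          branch 2.1.2 (add Q):
            ○ open, literals {Q=T, S=F}.
      branch 2.2 (add (S \land P)):
        (S \land P): α-rule — add S, P.
        × closes — contains both S and \lnot S.
1 branch closed, 3 open.
Each open branch fixes some atoms; the unmentioned ones are free. Counting distinct full assignments: branch {P=F, S=F} (Q, R, T) contributes 8 new; branch {R=F, S=F} (P, Q, T) contributes 4 new; branch {Q=T, S=F} (P, R, T) contributes 2 new. Total: 14.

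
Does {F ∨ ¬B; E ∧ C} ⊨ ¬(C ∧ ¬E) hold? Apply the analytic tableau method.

Yes

Initial set: {(F ∨ ¬B); (E ∧ C); ¬¬(C ∧ ¬E)}.
(E ∧ C): α-rule — add E, C.
¬¬(C ∧ ¬E): α-rule — add C, ¬E.
× closes — contains both E and ¬E.
All 1 branch closes.
Every branch closed, so the premises entail the conclusion.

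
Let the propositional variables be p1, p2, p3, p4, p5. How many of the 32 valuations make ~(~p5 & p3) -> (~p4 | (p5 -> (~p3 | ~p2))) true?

Initial set: {(~(~p5 & p3) -> (~p4 | (p5 -> (~p3 | ~p2))))}.
(~(~p5 & p3) -> (~p4 | (p5 -> (~p3 | ~p2)))): β-rule — branch into ~~(~p5 & p3)  //  (~p4 | (p5 -> (~p3 | ~p2))).
  branch 1 (add ~~(~p5 & p3)):
    ~~(~p5 & p3): α-rule — add ~p5, p3.
    ○ open, literals {p3=true, p5=false}.
  branch 2 (add (~p4 | (p5 -> (~p3 | ~p2)))):
    (~p4 | (p5 -> (~p3 | ~p2))): β-rule — branch into ~p4  //  (p5 -> (~p3 | ~p2)).
      branch 2.1 (add ~p4):
        ○ open, literals {p4=false}.
      branch 2.2 (add (p5 -> (~p3 | ~p2))):
        (p5 -> (~p3 | ~p2)): β-rule — branch into ~p5  //  (~p3 | ~p2).
          branch 2.2.1 (add ~p5):
            ○ open, literals {p5=false}.
          branch 2.2.2 (add (~p3 | ~p2)):
            (~p3 | ~p2): β-rule — branch into ~p3  //  ~p2.
              branch 2.2.2.1 (add ~p3):
                ○ open, literals {p3=false}.
              branch 2.2.2.2 (add ~p2):
                ○ open, literals {p2=false}.
0 branches closed, 5 open.
Each open branch fixes some atoms; the unmentioned ones are free. Counting distinct full assignments: branch {p3=true, p5=false} (p1, p2, p4) contributes 8 new; branch {p4=false} (p1, p2, p3, p5) contributes 12 new; branch {p5=false} (p1, p2, p3, p4) contributes 4 new; branch {p3=false} (p1, p2, p4, p5) contributes 4 new; branch {p2=false} (p1, p3, p4, p5) contributes 2 new. Total: 30.

30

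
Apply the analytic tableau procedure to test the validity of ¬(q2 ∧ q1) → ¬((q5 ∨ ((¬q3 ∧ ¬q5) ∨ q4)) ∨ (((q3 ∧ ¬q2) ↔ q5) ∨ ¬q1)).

Not valid

Assume the negation and expand:
Initial set: {¬(¬(q2 ∧ q1) → ¬((q5 ∨ ((¬q3 ∧ ¬q5) ∨ q4)) ∨ (((q3 ∧ ¬q2) ↔ q5) ∨ ¬q1)))}.
¬(¬(q2 ∧ q1) → ¬((q5 ∨ ((¬q3 ∧ ¬q5) ∨ q4)) ∨ (((q3 ∧ ¬q2) ↔ q5) ∨ ¬q1))): α-rule — add ¬(q2 ∧ q1), ¬¬((q5 ∨ ((¬q3 ∧ ¬q5) ∨ q4)) ∨ (((q3 ∧ ¬q2) ↔ q5) ∨ ¬q1)).
¬(q2 ∧ q1): β-rule — branch into ¬q2  //  ¬q1.
  branch 1 (add ¬q2):
    ¬¬((q5 ∨ ((¬q3 ∧ ¬q5) ∨ q4)) ∨ (((q3 ∧ ¬q2) ↔ q5) ∨ ¬q1)): β-rule — branch into (q5 ∨ ((¬q3 ∧ ¬q5) ∨ q4))  //  (((q3 ∧ ¬q2) ↔ q5) ∨ ¬q1).
      branch 1.1 (add (q5 ∨ ((¬q3 ∧ ¬q5) ∨ q4))):
        (q5 ∨ ((¬q3 ∧ ¬q5) ∨ q4)): β-rule — branch into q5  //  ((¬q3 ∧ ¬q5) ∨ q4).
          branch 1.1.1 (add q5):
            ○ open, literals {q2=0, q5=1}.
          branch 1.1.2 (add ((¬q3 ∧ ¬q5) ∨ q4)):
            ((¬q3 ∧ ¬q5) ∨ q4): β-rule — branch into (¬q3 ∧ ¬q5)  //  q4.
              branch 1.1.2.1 (add (¬q3 ∧ ¬q5)):
                (¬q3 ∧ ¬q5): α-rule — add ¬q3, ¬q5.
                ○ open, literals {q2=0, q3=0, q5=0}.
              branch 1.1.2.2 (add q4):
                ○ open, literals {q2=0, q4=1}.
      branch 1.2 (add (((q3 ∧ ¬q2) ↔ q5) ∨ ¬q1)):
        (((q3 ∧ ¬q2) ↔ q5) ∨ ¬q1): β-rule — branch into ((q3 ∧ ¬q2) ↔ q5)  //  ¬q1.
          branch 1.2.1 (add ((q3 ∧ ¬q2) ↔ q5)):
            ((q3 ∧ ¬q2) ↔ q5): β-rule — branch into (q3 ∧ ¬q2), q5  //  ¬(q3 ∧ ¬q2), ¬q5.
              branch 1.2.1.1 (add (q3 ∧ ¬q2), q5):
                (q3 ∧ ¬q2): α-rule — add q3, ¬q2.
                ○ open, literals {q2=0, q3=1, q5=1}.
              branch 1.2.1.2 (add ¬(q3 ∧ ¬q2), ¬q5):
                ¬(q3 ∧ ¬q2): β-rule — branch into ¬q3  //  ¬¬q2.
                  branch 1.2.1.2.1 (add ¬q3):
                    ○ open, literals {q2=0, q3=0, q5=0}.
                  branch 1.2.1.2.2 (add ¬¬q2):
                    × closes — contains both q2 and ¬q2.
          branch 1.2.2 (add ¬q1):
            ○ open, literals {q1=0, q2=0}.
  branch 2 (add ¬q1):
    ¬¬((q5 ∨ ((¬q3 ∧ ¬q5) ∨ q4)) ∨ (((q3 ∧ ¬q2) ↔ q5) ∨ ¬q1)): β-rule — branch into (q5 ∨ ((¬q3 ∧ ¬q5) ∨ q4))  //  (((q3 ∧ ¬q2) ↔ q5) ∨ ¬q1).
      branch 2.1 (add (q5 ∨ ((¬q3 ∧ ¬q5) ∨ q4))):
        (q5 ∨ ((¬q3 ∧ ¬q5) ∨ q4)): β-rule — branch into q5  //  ((¬q3 ∧ ¬q5) ∨ q4).
          branch 2.1.1 (add q5):
            ○ open, literals {q1=0, q5=1}.
          branch 2.1.2 (add ((¬q3 ∧ ¬q5) ∨ q4)):
            ((¬q3 ∧ ¬q5) ∨ q4): β-rule — branch into (¬q3 ∧ ¬q5)  //  q4.
              branch 2.1.2.1 (add (¬q3 ∧ ¬q5)):
                (¬q3 ∧ ¬q5): α-rule — add ¬q3, ¬q5.
                ○ open, literals {q1=0, q3=0, q5=0}.
              branch 2.1.2.2 (add q4):
                ○ open, literals {q1=0, q4=1}.
      branch 2.2 (add (((q3 ∧ ¬q2) ↔ q5) ∨ ¬q1)):
        (((q3 ∧ ¬q2) ↔ q5) ∨ ¬q1): β-rule — branch into ((q3 ∧ ¬q2) ↔ q5)  //  ¬q1.
          branch 2.2.1 (add ((q3 ∧ ¬q2) ↔ q5)):
            ((q3 ∧ ¬q2) ↔ q5): β-rule — branch into (q3 ∧ ¬q2), q5  //  ¬(q3 ∧ ¬q2), ¬q5.
              branch 2.2.1.1 (add (q3 ∧ ¬q2), q5):
                (q3 ∧ ¬q2): α-rule — add q3, ¬q2.
                ○ open, literals {q1=0, q2=0, q3=1, q5=1}.
              branch 2.2.1.2 (add ¬(q3 ∧ ¬q2), ¬q5):
                ¬(q3 ∧ ¬q2): β-rule — branch into ¬q3  //  ¬¬q2.
                  branch 2.2.1.2.1 (add ¬q3):
                    ○ open, literals {q1=0, q3=0, q5=0}.
                  branch 2.2.1.2.2 (add ¬¬q2):
                    ○ open, literals {q1=0, q2=1, q5=0}.
          branch 2.2.2 (add ¬q1):
            ○ open, literals {q1=0}.
1 branch closed, 13 open.
An open branch gives a countermodel: q2=0, q5=1 (unmentioned atoms arbitrary); under it the original formula is false.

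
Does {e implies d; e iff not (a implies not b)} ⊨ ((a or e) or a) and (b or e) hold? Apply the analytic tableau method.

Initial set: {(e implies d); (e iff not (a implies not b)); not (((a or e) or a) and (b or e))}.
(e implies d): β-rule — branch into not e  //  d.
  branch 1 (add not e):
    (e iff not (a implies not b)): β-rule — branch into e, not (a implies not b)  //  not e, not not (a implies not b).
      branch 1.1 (add e, not (a implies not b)):
        × closes — contains both e and not e.
      branch 1.2 (add not e, not not (a implies not b)):
        not (((a or e) or a) and (b or e)): β-rule — branch into not ((a or e) or a)  //  not (b or e).
          branch 1.2.1 (add not ((a or e) or a)):
            not ((a or e) or a): α-rule — add not (a or e), not a.
            not (a or e): α-rule — add not a, not e.
            not not (a implies not b): β-rule — branch into not a  //  not b.
              branch 1.2.1.1 (add not a):
                ○ open, literals {a=false, e=false}.
              branch 1.2.1.2 (add not b):
                ○ open, literals {a=false, b=false, e=false}.
          branch 1.2.2 (add not (b or e)):
            not (b or e): α-rule — add not b, not e.
            not not (a implies not b): β-rule — branch into not a  //  not b.
              branch 1.2.2.1 (add not a):
                ○ open, literals {a=false, b=false, e=false}.
              branch 1.2.2.2 (add not b):
                ○ open, literals {b=false, e=false}.
  branch 2 (add d):
    (e iff not (a implies not b)): β-rule — branch into e, not (a implies not b)  //  not e, not not (a implies not b).
      branch 2.1 (add e, not (a implies not b)):
        not (a implies not b): α-rule — add a, not not b.
        not (((a or e) or a) and (b or e)): β-rule — branch into not ((a or e) or a)  //  not (b or e).
          branch 2.1.1 (add not ((a or e) or a)):
            not ((a or e) or a): α-rule — add not (a or e), not a.
            × closes — contains both a and not a.
          branch 2.1.2 (add not (b or e)):
            not (b or e): α-rule — add not b, not e.
            × closes — contains both b and not b.
      branch 2.2 (add not e, not not (a implies not b)):
        not (((a or e) or a) and (b or e)): β-rule — branch into not ((a or e) or a)  //  not (b or e).
          branch 2.2.1 (add not ((a or e) or a)):
            not ((a or e) or a): α-rule — add not (a or e), not a.
            not (a or e): α-rule — add not a, not e.
            not not (a implies not b): β-rule — branch into not a  //  not b.
              branch 2.2.1.1 (add not a):
                ○ open, literals {a=false, d=true, e=false}.
              branch 2.2.1.2 (add not b):
                ○ open, literals {a=false, b=false, d=true, e=false}.
          branch 2.2.2 (add not (b or e)):
            not (b or e): α-rule — add not b, not e.
            not not (a implies not b): β-rule — branch into not a  //  not b.
              branch 2.2.2.1 (add not a):
                ○ open, literals {a=false, b=false, d=true, e=false}.
              branch 2.2.2.2 (add not b):
                ○ open, literals {b=false, d=true, e=false}.
3 branches closed, 8 open.
An open branch gives a countermodel: a=false, e=false (unmentioned atoms arbitrary); the premises hold there but the conclusion fails.

No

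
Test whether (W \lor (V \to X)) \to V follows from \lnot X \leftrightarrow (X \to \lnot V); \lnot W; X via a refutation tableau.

Initial set: {(\lnot X \leftrightarrow (X \to \lnot V)); \lnot W; X; \lnot ((W \lor (V \to X)) \to V)}.
\lnot ((W \lor (V \to X)) \to V): α-rule — add (W \lor (V \to X)), \lnot V.
(\lnot X \leftrightarrow (X \to \lnot V)): β-rule — branch into \lnot X, (X \to \lnot V)  //  \lnot \lnot X, \lnot (X \to \lnot V).
  branch 1 (add \lnot X, (X \to \lnot V)):
    × closes — contains both X and \lnot X.
  branch 2 (add \lnot \lnot X, \lnot (X \to \lnot V)):
    \lnot (X \to \lnot V): α-rule — add X, \lnot \lnot V.
    × closes — contains both V and \lnot V.
All 2 branches close.
Every branch closed, so the premises entail the conclusion.

Yes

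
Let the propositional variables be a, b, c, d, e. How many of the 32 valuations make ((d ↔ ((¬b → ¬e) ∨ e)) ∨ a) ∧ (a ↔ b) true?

Initial set: {(((d ↔ ((¬b → ¬e) ∨ e)) ∨ a) ∧ (a ↔ b))}.
(((d ↔ ((¬b → ¬e) ∨ e)) ∨ a) ∧ (a ↔ b)): α-rule — add ((d ↔ ((¬b → ¬e) ∨ e)) ∨ a), (a ↔ b).
((d ↔ ((¬b → ¬e) ∨ e)) ∨ a): β-rule — branch into (d ↔ ((¬b → ¬e) ∨ e))  //  a.
  branch 1 (add (d ↔ ((¬b → ¬e) ∨ e))):
    (a ↔ b): β-rule — branch into a, b  //  ¬a, ¬b.
      branch 1.1 (add a, b):
        (d ↔ ((¬b → ¬e) ∨ e)): β-rule — branch into d, ((¬b → ¬e) ∨ e)  //  ¬d, ¬((¬b → ¬e) ∨ e).
          branch 1.1.1 (add d, ((¬b → ¬e) ∨ e)):
            ((¬b → ¬e) ∨ e): β-rule — branch into (¬b → ¬e)  //  e.
              branch 1.1.1.1 (add (¬b → ¬e)):
                (¬b → ¬e): β-rule — branch into ¬¬b  //  ¬e.
                  branch 1.1.1.1.1 (add ¬¬b):
                    ○ open, literals {a=true, b=true, d=true}.
                  branch 1.1.1.1.2 (add ¬e):
                    ○ open, literals {a=true, b=true, d=true, e=false}.
              branch 1.1.1.2 (add e):
                ○ open, literals {a=true, b=true, d=true, e=true}.
          branch 1.1.2 (add ¬d, ¬((¬b → ¬e) ∨ e)):
            ¬((¬b → ¬e) ∨ e): α-rule — add ¬(¬b → ¬e), ¬e.
            ¬(¬b → ¬e): α-rule — add ¬b, ¬¬e.
            × closes — contains both b and ¬b.
      branch 1.2 (add ¬a, ¬b):
        (d ↔ ((¬b → ¬e) ∨ e)): β-rule — branch into d, ((¬b → ¬e) ∨ e)  //  ¬d, ¬((¬b → ¬e) ∨ e).
          branch 1.2.1 (add d, ((¬b → ¬e) ∨ e)):
            ((¬b → ¬e) ∨ e): β-rule — branch into (¬b → ¬e)  //  e.
              branch 1.2.1.1 (add (¬b → ¬e)):
                (¬b → ¬e): β-rule — branch into ¬¬b  //  ¬e.
                  branch 1.2.1.1.1 (add ¬¬b):
                    × closes — contains both b and ¬b.
                  branch 1.2.1.1.2 (add ¬e):
                    ○ open, literals {a=false, b=false, d=true, e=false}.
              branch 1.2.1.2 (add e):
                ○ open, literals {a=false, b=false, d=true, e=true}.
          branch 1.2.2 (add ¬d, ¬((¬b → ¬e) ∨ e)):
            ¬((¬b → ¬e) ∨ e): α-rule — add ¬(¬b → ¬e), ¬e.
            ¬(¬b → ¬e): α-rule — add ¬b, ¬¬e.
            × closes — contains both e and ¬e.
  branch 2 (add a):
    (a ↔ b): β-rule — branch into a, b  //  ¬a, ¬b.
      branch 2.1 (add a, b):
        ○ open, literals {a=true, b=true}.
      branch 2.2 (add ¬a, ¬b):
        × closes — contains both a and ¬a.
4 branches closed, 6 open.
Each open branch fixes some atoms; the unmentioned ones are free. Counting distinct full assignments: branch {a=true, b=true, d=true} (c, e) contributes 4 new; branch {a=true, b=true, d=true, e=false} (c) contributes 0 new; branch {a=true, b=true, d=true, e=true} (c) contributes 0 new; branch {a=false, b=false, d=true, e=false} (c) contributes 2 new; branch {a=false, b=false, d=true, e=true} (c) contributes 2 new; branch {a=true, b=true} (c, d, e) contributes 4 new. Total: 12.

12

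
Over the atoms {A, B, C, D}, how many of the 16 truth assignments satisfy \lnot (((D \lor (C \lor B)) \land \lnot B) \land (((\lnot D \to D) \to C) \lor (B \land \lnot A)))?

Initial set: {\lnot (((D \lor (C \lor B)) \land \lnot B) \land (((\lnot D \to D) \to C) \lor (B \land \lnot A)))}.
\lnot (((D \lor (C \lor B)) \land \lnot B) \land (((\lnot D \to D) \to C) \lor (B \land \lnot A))): β-rule — branch into \lnot ((D \lor (C \lor B)) \land \lnot B)  //  \lnot (((\lnot D \to D) \to C) \lor (B \land \lnot A)).
  branch 1 (add \lnot ((D \lor (C \lor B)) \land \lnot B)):
    \lnot ((D \lor (C \lor B)) \land \lnot B): β-rule — branch into \lnot (D \lor (C \lor B))  //  \lnot \lnot B.
      branch 1.1 (add \lnot (D \lor (C \lor B))):
        \lnot (D \lor (C \lor B)): α-rule — add \lnot D, \lnot (C \lor B).
        \lnot (C \lor B): α-rule — add \lnot C, \lnot B.
        ○ open, literals {B=0, C=0, D=0}.
      branch 1.2 (add \lnot \lnot B):
        ○ open, literals {B=1}.
  branch 2 (add \lnot (((\lnot D \to D) \to C) \lor (B \land \lnot A))):
    \lnot (((\lnot D \to D) \to C) \lor (B \land \lnot A)): α-rule — add \lnot ((\lnot D \to D) \to C), \lnot (B \land \lnot A).
    \lnot ((\lnot D \to D) \to C): α-rule — add (\lnot D \to D), \lnot C.
    \lnot (B \land \lnot A): β-rule — branch into \lnot B  //  \lnot \lnot A.
      branch 2.1 (add \lnot B):
        (\lnot D \to D): β-rule — branch into \lnot \lnot D  //  D.
          branch 2.1.1 (add \lnot \lnot D):
            ○ open, literals {B=0, C=0, D=1}.
          branch 2.1.2 (add D):
            ○ open, literals {B=0, C=0, D=1}.
      branch 2.2 (add \lnot \lnot A):
        (\lnot D \to D): β-rule — branch into \lnot \lnot D  //  D.
          branch 2.2.1 (add \lnot \lnot D):
            ○ open, literals {A=1, C=0, D=1}.
          branch 2.2.2 (add D):
            ○ open, literals {A=1, C=0, D=1}.
0 branches closed, 6 open.
Each open branch fixes some atoms; the unmentioned ones are free. Counting distinct full assignments: branch {B=0, C=0, D=0} (A) contributes 2 new; branch {B=1} (A, C, D) contributes 8 new; branch {B=0, C=0, D=1} (A) contributes 2 new; branch {B=0, C=0, D=1} (A) contributes 0 new; branch {A=1, C=0, D=1} (B) contributes 0 new; branch {A=1, C=0, D=1} (B) contributes 0 new. Total: 12.

12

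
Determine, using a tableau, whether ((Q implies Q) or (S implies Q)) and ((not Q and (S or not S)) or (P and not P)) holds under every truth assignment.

Not valid

Assume the negation and expand:
Initial set: {not (((Q implies Q) or (S implies Q)) and ((not Q and (S or not S)) or (P and not P)))}.
not (((Q implies Q) or (S implies Q)) and ((not Q and (S or not S)) or (P and not P))): β-rule — branch into not ((Q implies Q) or (S implies Q))  //  not ((not Q and (S or not S)) or (P and not P)).
  branch 1 (add not ((Q implies Q) or (S implies Q))):
    not ((Q implies Q) or (S implies Q)): α-rule — add not (Q implies Q), not (S implies Q).
    not (Q implies Q): α-rule — add Q, not Q.
    × closes — contains both Q and not Q.
  branch 2 (add not ((not Q and (S or not S)) or (P and not P))):
    not ((not Q and (S or not S)) or (P and not P)): α-rule — add not (not Q and (S or not S)), not (P and not P).
    not (not Q and (S or not S)): β-rule — branch into not not Q  //  not (S or not S).
      branch 2.1 (add not not Q):
        not (P and not P): β-rule — branch into not P  //  not not P.
          branch 2.1.1 (add not P):
            ○ open, literals {P=false, Q=true}.
          branch 2.1.2 (add not not P):
            ○ open, literals {P=true, Q=true}.
      branch 2.2 (add not (S or not S)):
        not (S or not S): α-rule — add not S, not not S.
        × closes — contains both S and not S.
2 branches closed, 2 open.
An open branch gives a countermodel: P=false, Q=true (unmentioned atoms arbitrary); under it the original formula is false.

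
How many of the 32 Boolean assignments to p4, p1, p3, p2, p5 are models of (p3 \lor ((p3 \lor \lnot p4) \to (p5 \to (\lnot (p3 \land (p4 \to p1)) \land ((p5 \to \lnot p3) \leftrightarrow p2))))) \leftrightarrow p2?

Initial set: {((p3 \lor ((p3 \lor \lnot p4) \to (p5 \to (\lnot (p3 \land (p4 \to p1)) \land ((p5 \to \lnot p3) \leftrightarrow p2))))) \leftrightarrow p2)}.
((p3 \lor ((p3 \lor \lnot p4) \to (p5 \to (\lnot (p3 \land (p4 \to p1)) \land ((p5 \to \lnot p3) \leftrightarrow p2))))) \leftrightarrow p2): β-rule — branch into (p3 \lor ((p3 \lor \lnot p4) \to (p5 \to (\lnot (p3 \land (p4 \to p1)) \land ((p5 \to \lnot p3) \leftrightarrow p2))))), p2  //  \lnot (p3 \lor ((p3 \lor \lnot p4) \to (p5 \to (\lnot (p3 \land (p4 \to p1)) \land ((p5 \to \lnot p3) \leftrightarrow p2))))), \lnot p2.
  branch 1 (add (p3 \lor ((p3 \lor \lnot p4) \to (p5 \to (\lnot (p3 \land (p4 \to p1)) \land ((p5 \to \lnot p3) \leftrightarrow p2))))), p2):
    (p3 \lor ((p3 \lor \lnot p4) \to (p5 \to (\lnot (p3 \land (p4 \to p1)) \land ((p5 \to \lnot p3) \leftrightarrow p2))))): β-rule — branch into p3  //  ((p3 \lor \lnot p4) \to (p5 \to (\lnot (p3 \land (p4 \to p1)) \land ((p5 \to \lnot p3) \leftrightarrow p2)))).
      branch 1.1 (add p3):
        ○ open, literals {p2=true, p3=true}.
      branch 1.2 (add ((p3 \lor \lnot p4) \to (p5 \to (\lnot (p3 \land (p4 \to p1)) \land ((p5 \to \lnot p3) \leftrightarrow p2))))):
        ((p3 \lor \lnot p4) \to (p5 \to (\lnot (p3 \land (p4 \to p1)) \land ((p5 \to \lnot p3) \leftrightarrow p2)))): β-rule — branch into \lnot (p3 \lor \lnot p4)  //  (p5 \to (\lnot (p3 \land (p4 \to p1)) \land ((p5 \to \lnot p3) \leftrightarrow p2))).
          branch 1.2.1 (add \lnot (p3 \lor \lnot p4)):
            \lnot (p3 \lor \lnot p4): α-rule — add \lnot p3, \lnot \lnot p4.
            ○ open, literals {p2=true, p3=false, p4=true}.
          branch 1.2.2 (add (p5 \to (\lnot (p3 \land (p4 \to p1)) \land ((p5 \to \lnot p3) \leftrightarrow p2)))):
            (p5 \to (\lnot (p3 \land (p4 \to p1)) \land ((p5 \to \lnot p3) \leftrightarrow p2))): β-rule — branch into \lnot p5  //  (\lnot (p3 \land (p4 \to p1)) \land ((p5 \to \lnot p3) \leftrightarrow p2)).
              branch 1.2.2.1 (add \lnot p5):
                ○ open, literals {p2=true, p5=false}.
              branch 1.2.2.2 (add (\lnot (p3 \land (p4 \to p1)) \land ((p5 \to \lnot p3) \leftrightarrow p2))):
                (\lnot (p3 \land (p4 \to p1)) \land ((p5 \to \lnot p3) \leftrightarrow p2)): α-rule — add \lnot (p3 \land (p4 \to p1)), ((p5 \to \lnot p3) \leftrightarrow p2).
                \lnot (p3 \land (p4 \to p1)): β-rule — branch into \lnot p3  //  \lnot (p4 \to p1).
                  branch 1.2.2.2.1 (add \lnot p3):
                    ((p5 \to \lnot p3) \leftrightarrow p2): β-rule — branch into (p5 \to \lnot p3), p2  //  \lnot (p5 \to \lnot p3), \lnot p2.
                      branch 1.2.2.2.1.1 (add (p5 \to \lnot p3), p2):
                        (p5 \to \lnot p3): β-rule — branch into \lnot p5  //  \lnot p3.
                          branch 1.2.2.2.1.1.1 (add \lnot p5):
                            ○ open, literals {p2=true, p3=false, p5=false}.
                          branch 1.2.2.2.1.1.2 (add \lnot p3):
                            ○ open, literals {p2=true, p3=false}.
                      branch 1.2.2.2.1.2 (add \lnot (p5 \to \lnot p3), \lnot p2):
                        × closes — contains both p2 and \lnot p2.
                  branch 1.2.2.2.2 (add \lnot (p4 \to p1)):
                    \lnot (p4 \to p1): α-rule — add p4, \lnot p1.
                    ((p5 \to \lnot p3) \leftrightarrow p2): β-rule — branch into (p5 \to \lnot p3), p2  //  \lnot (p5 \to \lnot p3), \lnot p2.
                      branch 1.2.2.2.2.1 (add (p5 \to \lnot p3), p2):
                        (p5 \to \lnot p3): β-rule — branch into \lnot p5  //  \lnot p3.
                          branch 1.2.2.2.2.1.1 (add \lnot p5):
                            ○ open, literals {p1=false, p2=true, p4=true, p5=false}.
                          branch 1.2.2.2.2.1.2 (add \lnot p3):
                            ○ open, literals {p1=false, p2=true, p3=false, p4=true}.
                      branch 1.2.2.2.2.2 (add \lnot (p5 \to \lnot p3), \lnot p2):
                        × closes — contains both p2 and \lnot p2.
  branch 2 (add \lnot (p3 \lor ((p3 \lor \lnot p4) \to (p5 \to (\lnot (p3 \land (p4 \to p1)) \land ((p5 \to \lnot p3) \leftrightarrow p2))))), \lnot p2):
    \lnot (p3 \lor ((p3 \lor \lnot p4) \to (p5 \to (\lnot (p3 \land (p4 \to p1)) \land ((p5 \to \lnot p3) \leftrightarrow p2))))): α-rule — add \lnot p3, \lnot ((p3 \lor \lnot p4) \to (p5 \to (\lnot (p3 \land (p4 \to p1)) \land ((p5 \to \lnot p3) \leftrightarrow p2)))).
    \lnot ((p3 \lor \lnot p4) \to (p5 \to (\lnot (p3 \land (p4 \to p1)) \land ((p5 \to \lnot p3) \leftrightarrow p2)))): α-rule — add (p3 \lor \lnot p4), \lnot (p5 \to (\lnot (p3 \land (p4 \to p1)) \land ((p5 \to \lnot p3) \leftrightarrow p2))).
    \lnot (p5 \to (\lnot (p3 \land (p4 \to p1)) \land ((p5 \to \lnot p3) \leftrightarrow p2))): α-rule — add p5, \lnot (\lnot (p3 \land (p4 \to p1)) \land ((p5 \to \lnot p3) \leftrightarrow p2)).
    (p3 \lor \lnot p4): β-rule — branch into p3  //  \lnot p4.
      branch 2.1 (add p3):
        × closes — contains both p3 and \lnot p3.
      branch 2.2 (add \lnot p4):
        \lnot (\lnot (p3 \land (p4 \to p1)) \land ((p5 \to \lnot p3) \leftrightarrow p2)): β-rule — branch into \lnot \lnot (p3 \land (p4 \to p1))  //  \lnot ((p5 \to \lnot p3) \leftrightarrow p2).
          branch 2.2.1 (add \lnot \lnot (p3 \land (p4 \to p1))):
            \lnot \lnot (p3 \land (p4 \to p1)): α-rule — add p3, (p4 \to p1).
            × closes — contains both p3 and \lnot p3.
          branch 2.2.2 (add \lnot ((p5 \to \lnot p3) \leftrightarrow p2)):
            \lnot ((p5 \to \lnot p3) \leftrightarrow p2): β-rule — branch into (p5 \to \lnot p3), \lnot p2  //  \lnot (p5 \to \lnot p3), p2.
              branch 2.2.2.1 (add (p5 \to \lnot p3), \lnot p2):
                (p5 \to \lnot p3): β-rule — branch into \lnot p5  //  \lnot p3.
                  branch 2.2.2.1.1 (add \lnot p5):
                    × closes — contains both p5 and \lnot p5.
                  branch 2.2.2.1.2 (add \lnot p3):
                    ○ open, literals {p2=false, p3=false, p4=false, p5=true}.
              branch 2.2.2.2 (add \lnot (p5 \to \lnot p3), p2):
                × closes — contains both p2 and \lnot p2.
6 branches closed, 8 open.
Each open branch fixes some atoms; the unmentioned ones are free. Counting distinct full assignments: branch {p2=true, p3=true} (p4, p1, p5) contributes 8 new; branch {p2=true, p3=false, p4=true} (p1, p5) contributes 4 new; branch {p2=true, p5=false} (p4, p1, p3) contributes 2 new; branch {p2=true, p3=false, p5=false} (p4, p1) contributes 0 new; branch {p2=true, p3=false} (p4, p1, p5) contributes 2 new; branch {p1=false, p2=true, p4=true, p5=false} (p3) contributes 0 new; branch {p1=false, p2=true, p3=false, p4=true} (p5) contributes 0 new; branch {p2=false, p3=false, p4=false, p5=true} (p1) contributes 2 new. Total: 18.

18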